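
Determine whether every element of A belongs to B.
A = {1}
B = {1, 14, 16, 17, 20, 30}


A ⊆ B means every element of A is in B.
All elements of A are in B.
So A ⊆ B.

Yes, A ⊆ B


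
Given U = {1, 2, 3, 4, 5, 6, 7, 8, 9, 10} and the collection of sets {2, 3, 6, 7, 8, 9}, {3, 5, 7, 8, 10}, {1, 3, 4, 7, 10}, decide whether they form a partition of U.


A partition requires: (1) non-empty parts, (2) pairwise disjoint, (3) union = U
Parts: {2, 3, 6, 7, 8, 9}, {3, 5, 7, 8, 10}, {1, 3, 4, 7, 10}
Union of parts: {1, 2, 3, 4, 5, 6, 7, 8, 9, 10}
U = {1, 2, 3, 4, 5, 6, 7, 8, 9, 10}
All non-empty? True
Pairwise disjoint? False
Covers U? True

No, not a valid partition


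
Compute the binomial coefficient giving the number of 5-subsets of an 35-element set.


C(n,k) = n! / (k!(n-k)!)
C(35,5) = 35! / (5!30!)
= 324632

C(35,5) = 324632


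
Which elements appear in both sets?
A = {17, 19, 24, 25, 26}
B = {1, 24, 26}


A ∩ B = elements in both A and B
A = {17, 19, 24, 25, 26}
B = {1, 24, 26}
A ∩ B = {24, 26}

A ∩ B = {24, 26}


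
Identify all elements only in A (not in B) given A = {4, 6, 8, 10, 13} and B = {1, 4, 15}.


A = {4, 6, 8, 10, 13}
B = {1, 4, 15}
Region: only in A (not in B)
Elements: {6, 8, 10, 13}

Elements only in A (not in B): {6, 8, 10, 13}


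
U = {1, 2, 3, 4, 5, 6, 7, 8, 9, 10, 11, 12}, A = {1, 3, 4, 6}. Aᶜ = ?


Aᶜ = U \ A = elements in U but not in A
U = {1, 2, 3, 4, 5, 6, 7, 8, 9, 10, 11, 12}
A = {1, 3, 4, 6}
Aᶜ = {2, 5, 7, 8, 9, 10, 11, 12}

Aᶜ = {2, 5, 7, 8, 9, 10, 11, 12}


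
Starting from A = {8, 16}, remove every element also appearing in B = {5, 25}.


A \ B = elements in A but not in B
A = {8, 16}
B = {5, 25}
Remove from A any elements in B
A \ B = {8, 16}

A \ B = {8, 16}


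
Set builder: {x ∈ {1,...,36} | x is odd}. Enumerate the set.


Checking each candidate:
Condition: odd numbers in {1,...,36}
Result = {1, 3, 5, 7, 9, 11, 13, 15, 17, 19, 21, 23, 25, 27, 29, 31, 33, 35}

{1, 3, 5, 7, 9, 11, 13, 15, 17, 19, 21, 23, 25, 27, 29, 31, 33, 35}


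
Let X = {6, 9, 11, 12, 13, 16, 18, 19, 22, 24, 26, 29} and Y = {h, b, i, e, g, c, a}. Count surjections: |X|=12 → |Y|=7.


n = |X| = 12, k = |Y| = 7. Surjections via inclusion-exclusion:
S(n,k) = Σ(-1)^i × C(k,i) × (k-i)^n, i=0 to k
i=0: (-1)^0×C(7,0)×7^12 = 13841287201
i=1: (-1)^1×C(7,1)×6^12 = -15237476352
i=2: (-1)^2×C(7,2)×5^12 = 5126953125
i=3: (-1)^3×C(7,3)×4^12 = -587202560
i=4: (-1)^4×C(7,4)×3^12 = 18600435
i=5: (-1)^5×C(7,5)×2^12 = -86016
i=6: (-1)^6×C(7,6)×1^12 = 7
i=7: (-1)^7×C(7,7)×0^12 = 0
Total = 3162075840

Number of surjections = 3162075840


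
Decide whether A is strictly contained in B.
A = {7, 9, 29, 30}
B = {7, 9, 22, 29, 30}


A ⊂ B requires: A ⊆ B AND A ≠ B.
A ⊆ B? Yes
A = B? No
A ⊂ B: Yes (A is a proper subset of B)

Yes, A ⊂ B


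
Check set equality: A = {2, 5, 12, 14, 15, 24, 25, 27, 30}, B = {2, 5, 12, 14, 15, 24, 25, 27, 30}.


Two sets are equal iff they have exactly the same elements.
A = {2, 5, 12, 14, 15, 24, 25, 27, 30}
B = {2, 5, 12, 14, 15, 24, 25, 27, 30}
Same elements → A = B

Yes, A = B


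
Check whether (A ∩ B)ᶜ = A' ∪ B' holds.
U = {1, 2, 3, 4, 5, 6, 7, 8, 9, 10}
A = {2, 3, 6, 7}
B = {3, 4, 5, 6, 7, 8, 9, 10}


LHS: A ∩ B = {3, 6, 7}
(A ∩ B)' = U \ (A ∩ B) = {1, 2, 4, 5, 8, 9, 10}
A' = {1, 4, 5, 8, 9, 10}, B' = {1, 2}
Claimed RHS: A' ∪ B' = {1, 2, 4, 5, 8, 9, 10}
Identity is VALID: LHS = RHS = {1, 2, 4, 5, 8, 9, 10} ✓

Identity is valid. (A ∩ B)' = A' ∪ B' = {1, 2, 4, 5, 8, 9, 10}


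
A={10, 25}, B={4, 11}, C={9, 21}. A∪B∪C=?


A ∪ B = {4, 10, 11, 25}
(A ∪ B) ∪ C = {4, 9, 10, 11, 21, 25}

A ∪ B ∪ C = {4, 9, 10, 11, 21, 25}


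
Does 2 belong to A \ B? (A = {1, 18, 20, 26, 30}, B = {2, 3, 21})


A = {1, 18, 20, 26, 30}, B = {2, 3, 21}
A \ B = elements in A but not in B
A \ B = {1, 18, 20, 26, 30}
Checking if 2 ∈ A \ B
2 is not in A \ B → False

2 ∉ A \ B


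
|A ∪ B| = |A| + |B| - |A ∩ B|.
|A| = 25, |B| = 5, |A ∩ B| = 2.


|A ∪ B| = |A| + |B| - |A ∩ B|
= 25 + 5 - 2
= 28

|A ∪ B| = 28


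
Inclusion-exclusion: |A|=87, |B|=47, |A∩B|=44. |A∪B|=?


|A ∪ B| = |A| + |B| - |A ∩ B|
= 87 + 47 - 44
= 90

|A ∪ B| = 90


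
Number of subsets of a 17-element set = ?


Number of subsets = 2^n
= 2^17
= 131072

|P(A)| = 131072


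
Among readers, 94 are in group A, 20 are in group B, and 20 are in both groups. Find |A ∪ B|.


|A ∪ B| = |A| + |B| - |A ∩ B|
= 94 + 20 - 20
= 94

|A ∪ B| = 94


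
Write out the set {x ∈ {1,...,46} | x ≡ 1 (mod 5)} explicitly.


Checking each candidate:
Condition: x in {1,...,46} with x ≡ 1 (mod 5)
Result = {1, 6, 11, 16, 21, 26, 31, 36, 41, 46}

{1, 6, 11, 16, 21, 26, 31, 36, 41, 46}


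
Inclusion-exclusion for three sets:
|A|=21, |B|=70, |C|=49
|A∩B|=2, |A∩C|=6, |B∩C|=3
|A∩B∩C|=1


|A∪B∪C| = |A|+|B|+|C| - |A∩B|-|A∩C|-|B∩C| + |A∩B∩C|
= 21+70+49 - 2-6-3 + 1
= 140 - 11 + 1
= 130

|A ∪ B ∪ C| = 130


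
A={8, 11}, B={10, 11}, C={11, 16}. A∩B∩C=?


A ∩ B = {11}
(A ∩ B) ∩ C = {11}

A ∩ B ∩ C = {11}


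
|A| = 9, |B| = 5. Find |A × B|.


|A × B| = |A| × |B|
= 9 × 5
= 45

|A × B| = 45


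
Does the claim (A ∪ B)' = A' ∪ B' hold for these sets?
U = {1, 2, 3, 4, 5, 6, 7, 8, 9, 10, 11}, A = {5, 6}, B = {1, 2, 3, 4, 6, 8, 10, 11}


LHS: A ∪ B = {1, 2, 3, 4, 5, 6, 8, 10, 11}
(A ∪ B)' = U \ (A ∪ B) = {7, 9}
A' = {1, 2, 3, 4, 7, 8, 9, 10, 11}, B' = {5, 7, 9}
Claimed RHS: A' ∪ B' = {1, 2, 3, 4, 5, 7, 8, 9, 10, 11}
Identity is INVALID: LHS = {7, 9} but the RHS claimed here equals {1, 2, 3, 4, 5, 7, 8, 9, 10, 11}. The correct form is (A ∪ B)' = A' ∩ B'.

Identity is invalid: (A ∪ B)' = {7, 9} but A' ∪ B' = {1, 2, 3, 4, 5, 7, 8, 9, 10, 11}. The correct De Morgan law is (A ∪ B)' = A' ∩ B'.


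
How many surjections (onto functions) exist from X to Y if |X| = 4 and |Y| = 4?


n = |X| = 4, k = |Y| = 4. Surjections via inclusion-exclusion:
S(n,k) = Σ(-1)^i × C(k,i) × (k-i)^n, i=0 to k
i=0: (-1)^0×C(4,0)×4^4 = 256
i=1: (-1)^1×C(4,1)×3^4 = -324
i=2: (-1)^2×C(4,2)×2^4 = 96
i=3: (-1)^3×C(4,3)×1^4 = -4
i=4: (-1)^4×C(4,4)×0^4 = 0
Total = 24

Number of surjections = 24


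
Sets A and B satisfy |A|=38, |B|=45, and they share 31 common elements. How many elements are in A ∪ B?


|A ∪ B| = |A| + |B| - |A ∩ B|
= 38 + 45 - 31
= 52

|A ∪ B| = 52


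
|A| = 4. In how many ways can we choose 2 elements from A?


C(n,k) = n! / (k!(n-k)!)
C(4,2) = 4! / (2!2!)
= 6

C(4,2) = 6


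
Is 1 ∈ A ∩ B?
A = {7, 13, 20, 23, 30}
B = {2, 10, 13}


A = {7, 13, 20, 23, 30}, B = {2, 10, 13}
A ∩ B = elements in both A and B
A ∩ B = {13}
Checking if 1 ∈ A ∩ B
1 is not in A ∩ B → False

1 ∉ A ∩ B


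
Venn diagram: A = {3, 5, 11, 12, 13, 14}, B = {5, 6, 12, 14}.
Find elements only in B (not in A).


A = {3, 5, 11, 12, 13, 14}
B = {5, 6, 12, 14}
Region: only in B (not in A)
Elements: {6}

Elements only in B (not in A): {6}


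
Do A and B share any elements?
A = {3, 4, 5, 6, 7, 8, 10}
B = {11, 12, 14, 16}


Disjoint means A ∩ B = ∅.
A ∩ B = ∅
A ∩ B = ∅, so A and B are disjoint.

No — A and B share no elements (A ∩ B = ∅), so they are disjoint


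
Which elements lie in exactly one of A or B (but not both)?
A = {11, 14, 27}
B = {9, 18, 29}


A △ B = (A \ B) ∪ (B \ A) = elements in exactly one of A or B
A \ B = {11, 14, 27}
B \ A = {9, 18, 29}
A △ B = {9, 11, 14, 18, 27, 29}

A △ B = {9, 11, 14, 18, 27, 29}


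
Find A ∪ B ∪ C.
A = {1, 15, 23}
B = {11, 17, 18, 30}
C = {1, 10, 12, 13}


A ∪ B = {1, 11, 15, 17, 18, 23, 30}
(A ∪ B) ∪ C = {1, 10, 11, 12, 13, 15, 17, 18, 23, 30}

A ∪ B ∪ C = {1, 10, 11, 12, 13, 15, 17, 18, 23, 30}


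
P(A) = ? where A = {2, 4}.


|A| = 2, so |P(A)| = 2^2 = 4
Enumerate subsets by cardinality (0 to 2):
∅, {2}, {4}, {2, 4}

P(A) has 4 subsets: ∅, {2}, {4}, {2, 4}


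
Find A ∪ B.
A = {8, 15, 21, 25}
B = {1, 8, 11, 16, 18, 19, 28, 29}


A ∪ B = all elements in A or B (or both)
A = {8, 15, 21, 25}
B = {1, 8, 11, 16, 18, 19, 28, 29}
A ∪ B = {1, 8, 11, 15, 16, 18, 19, 21, 25, 28, 29}

A ∪ B = {1, 8, 11, 15, 16, 18, 19, 21, 25, 28, 29}


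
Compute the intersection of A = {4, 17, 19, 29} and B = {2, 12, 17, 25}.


A ∩ B = elements in both A and B
A = {4, 17, 19, 29}
B = {2, 12, 17, 25}
A ∩ B = {17}

A ∩ B = {17}


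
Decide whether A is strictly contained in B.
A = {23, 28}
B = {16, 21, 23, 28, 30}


A ⊂ B requires: A ⊆ B AND A ≠ B.
A ⊆ B? Yes
A = B? No
A ⊂ B: Yes (A is a proper subset of B)

Yes, A ⊂ B


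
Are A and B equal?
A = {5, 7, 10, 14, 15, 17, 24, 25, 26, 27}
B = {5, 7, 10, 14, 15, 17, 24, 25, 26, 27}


Two sets are equal iff they have exactly the same elements.
A = {5, 7, 10, 14, 15, 17, 24, 25, 26, 27}
B = {5, 7, 10, 14, 15, 17, 24, 25, 26, 27}
Same elements → A = B

Yes, A = B


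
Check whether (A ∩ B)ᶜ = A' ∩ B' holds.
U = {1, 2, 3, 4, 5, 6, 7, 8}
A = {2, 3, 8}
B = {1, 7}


LHS: A ∩ B = ∅
(A ∩ B)' = U \ (A ∩ B) = {1, 2, 3, 4, 5, 6, 7, 8}
A' = {1, 4, 5, 6, 7}, B' = {2, 3, 4, 5, 6, 8}
Claimed RHS: A' ∩ B' = {4, 5, 6}
Identity is INVALID: LHS = {1, 2, 3, 4, 5, 6, 7, 8} but the RHS claimed here equals {4, 5, 6}. The correct form is (A ∩ B)' = A' ∪ B'.

Identity is invalid: (A ∩ B)' = {1, 2, 3, 4, 5, 6, 7, 8} but A' ∩ B' = {4, 5, 6}. The correct De Morgan law is (A ∩ B)' = A' ∪ B'.


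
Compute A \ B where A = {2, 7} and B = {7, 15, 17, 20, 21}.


A \ B = elements in A but not in B
A = {2, 7}
B = {7, 15, 17, 20, 21}
Remove from A any elements in B
A \ B = {2}

A \ B = {2}


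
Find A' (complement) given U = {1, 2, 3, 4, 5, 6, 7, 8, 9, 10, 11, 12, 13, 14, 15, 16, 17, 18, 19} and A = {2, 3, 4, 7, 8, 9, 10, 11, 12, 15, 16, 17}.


Aᶜ = U \ A = elements in U but not in A
U = {1, 2, 3, 4, 5, 6, 7, 8, 9, 10, 11, 12, 13, 14, 15, 16, 17, 18, 19}
A = {2, 3, 4, 7, 8, 9, 10, 11, 12, 15, 16, 17}
Aᶜ = {1, 5, 6, 13, 14, 18, 19}

Aᶜ = {1, 5, 6, 13, 14, 18, 19}


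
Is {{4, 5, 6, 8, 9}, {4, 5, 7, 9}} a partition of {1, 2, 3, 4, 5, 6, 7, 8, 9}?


A partition requires: (1) non-empty parts, (2) pairwise disjoint, (3) union = U
Parts: {4, 5, 6, 8, 9}, {4, 5, 7, 9}
Union of parts: {4, 5, 6, 7, 8, 9}
U = {1, 2, 3, 4, 5, 6, 7, 8, 9}
All non-empty? True
Pairwise disjoint? False
Covers U? False

No, not a valid partition


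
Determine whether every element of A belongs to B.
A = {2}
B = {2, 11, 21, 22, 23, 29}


A ⊆ B means every element of A is in B.
All elements of A are in B.
So A ⊆ B.

Yes, A ⊆ B


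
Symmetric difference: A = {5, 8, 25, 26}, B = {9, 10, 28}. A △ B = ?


A △ B = (A \ B) ∪ (B \ A) = elements in exactly one of A or B
A \ B = {5, 8, 25, 26}
B \ A = {9, 10, 28}
A △ B = {5, 8, 9, 10, 25, 26, 28}

A △ B = {5, 8, 9, 10, 25, 26, 28}


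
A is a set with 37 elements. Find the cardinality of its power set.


Number of subsets = 2^n
= 2^37
= 137438953472

|P(A)| = 137438953472


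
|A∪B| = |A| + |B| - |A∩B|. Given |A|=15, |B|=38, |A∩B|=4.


|A ∪ B| = |A| + |B| - |A ∩ B|
= 15 + 38 - 4
= 49

|A ∪ B| = 49


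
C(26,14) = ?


C(n,k) = n! / (k!(n-k)!)
C(26,14) = 26! / (14!12!)
= 9657700

C(26,14) = 9657700


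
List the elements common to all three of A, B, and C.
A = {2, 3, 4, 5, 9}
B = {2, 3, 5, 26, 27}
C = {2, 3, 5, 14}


A ∩ B = {2, 3, 5}
(A ∩ B) ∩ C = {2, 3, 5}

A ∩ B ∩ C = {2, 3, 5}


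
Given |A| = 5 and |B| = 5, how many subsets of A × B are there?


A relation from A to B is any subset of A × B.
|A × B| = 5 × 5 = 25
# relations = 2^|A × B| = 2^25 = 33554432

Number of relations = 33554432


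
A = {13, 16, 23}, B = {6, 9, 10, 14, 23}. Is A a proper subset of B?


A ⊂ B requires: A ⊆ B AND A ≠ B.
A ⊆ B? No
A ⊄ B, so A is not a proper subset.

No, A is not a proper subset of B


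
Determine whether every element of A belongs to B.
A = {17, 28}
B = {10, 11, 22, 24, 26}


A ⊆ B means every element of A is in B.
Elements in A not in B: {17, 28}
So A ⊄ B.

No, A ⊄ B


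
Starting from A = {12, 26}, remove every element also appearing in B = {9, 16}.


A \ B = elements in A but not in B
A = {12, 26}
B = {9, 16}
Remove from A any elements in B
A \ B = {12, 26}

A \ B = {12, 26}


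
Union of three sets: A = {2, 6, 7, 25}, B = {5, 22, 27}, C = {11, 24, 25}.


A ∪ B = {2, 5, 6, 7, 22, 25, 27}
(A ∪ B) ∪ C = {2, 5, 6, 7, 11, 22, 24, 25, 27}

A ∪ B ∪ C = {2, 5, 6, 7, 11, 22, 24, 25, 27}


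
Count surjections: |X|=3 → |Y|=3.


n = |X| = 3, k = |Y| = 3. Surjections via inclusion-exclusion:
S(n,k) = Σ(-1)^i × C(k,i) × (k-i)^n, i=0 to k
i=0: (-1)^0×C(3,0)×3^3 = 27
i=1: (-1)^1×C(3,1)×2^3 = -24
i=2: (-1)^2×C(3,2)×1^3 = 3
i=3: (-1)^3×C(3,3)×0^3 = 0
Total = 6

Number of surjections = 6


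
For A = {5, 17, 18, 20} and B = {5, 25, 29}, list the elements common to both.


A ∩ B = elements in both A and B
A = {5, 17, 18, 20}
B = {5, 25, 29}
A ∩ B = {5}

A ∩ B = {5}


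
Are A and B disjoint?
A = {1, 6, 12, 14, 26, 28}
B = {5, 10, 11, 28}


Disjoint means A ∩ B = ∅.
A ∩ B = {28}
A ∩ B ≠ ∅, so A and B are NOT disjoint.

No, A and B are not disjoint (A ∩ B = {28})


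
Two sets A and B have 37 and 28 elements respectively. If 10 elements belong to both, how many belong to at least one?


|A ∪ B| = |A| + |B| - |A ∩ B|
= 37 + 28 - 10
= 55

|A ∪ B| = 55


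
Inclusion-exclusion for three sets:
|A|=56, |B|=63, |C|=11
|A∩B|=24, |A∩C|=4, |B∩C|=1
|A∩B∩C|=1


|A∪B∪C| = |A|+|B|+|C| - |A∩B|-|A∩C|-|B∩C| + |A∩B∩C|
= 56+63+11 - 24-4-1 + 1
= 130 - 29 + 1
= 102

|A ∪ B ∪ C| = 102


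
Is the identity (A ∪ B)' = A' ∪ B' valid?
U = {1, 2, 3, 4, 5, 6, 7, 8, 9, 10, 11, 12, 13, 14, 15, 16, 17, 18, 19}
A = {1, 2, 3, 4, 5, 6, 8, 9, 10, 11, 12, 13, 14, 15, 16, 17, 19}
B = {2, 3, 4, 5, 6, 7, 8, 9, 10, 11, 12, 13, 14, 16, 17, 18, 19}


LHS: A ∪ B = {1, 2, 3, 4, 5, 6, 7, 8, 9, 10, 11, 12, 13, 14, 15, 16, 17, 18, 19}
(A ∪ B)' = U \ (A ∪ B) = ∅
A' = {7, 18}, B' = {1, 15}
Claimed RHS: A' ∪ B' = {1, 7, 15, 18}
Identity is INVALID: LHS = ∅ but the RHS claimed here equals {1, 7, 15, 18}. The correct form is (A ∪ B)' = A' ∩ B'.

Identity is invalid: (A ∪ B)' = ∅ but A' ∪ B' = {1, 7, 15, 18}. The correct De Morgan law is (A ∪ B)' = A' ∩ B'.


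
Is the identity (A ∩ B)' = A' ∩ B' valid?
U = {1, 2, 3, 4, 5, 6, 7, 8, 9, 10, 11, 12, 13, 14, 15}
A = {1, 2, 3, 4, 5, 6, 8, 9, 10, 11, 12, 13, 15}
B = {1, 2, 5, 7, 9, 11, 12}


LHS: A ∩ B = {1, 2, 5, 9, 11, 12}
(A ∩ B)' = U \ (A ∩ B) = {3, 4, 6, 7, 8, 10, 13, 14, 15}
A' = {7, 14}, B' = {3, 4, 6, 8, 10, 13, 14, 15}
Claimed RHS: A' ∩ B' = {14}
Identity is INVALID: LHS = {3, 4, 6, 7, 8, 10, 13, 14, 15} but the RHS claimed here equals {14}. The correct form is (A ∩ B)' = A' ∪ B'.

Identity is invalid: (A ∩ B)' = {3, 4, 6, 7, 8, 10, 13, 14, 15} but A' ∩ B' = {14}. The correct De Morgan law is (A ∩ B)' = A' ∪ B'.


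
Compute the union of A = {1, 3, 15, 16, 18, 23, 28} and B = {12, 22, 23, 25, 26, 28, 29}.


A ∪ B = all elements in A or B (or both)
A = {1, 3, 15, 16, 18, 23, 28}
B = {12, 22, 23, 25, 26, 28, 29}
A ∪ B = {1, 3, 12, 15, 16, 18, 22, 23, 25, 26, 28, 29}

A ∪ B = {1, 3, 12, 15, 16, 18, 22, 23, 25, 26, 28, 29}


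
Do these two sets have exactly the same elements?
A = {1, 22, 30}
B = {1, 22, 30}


Two sets are equal iff they have exactly the same elements.
A = {1, 22, 30}
B = {1, 22, 30}
Same elements → A = B

Yes, A = B


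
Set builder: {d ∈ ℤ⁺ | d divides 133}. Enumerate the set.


Checking each candidate:
Condition: positive divisors of 133
Result = {1, 7, 19, 133}

{1, 7, 19, 133}


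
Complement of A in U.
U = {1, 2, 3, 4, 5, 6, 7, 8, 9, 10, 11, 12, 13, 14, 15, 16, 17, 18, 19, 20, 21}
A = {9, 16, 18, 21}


Aᶜ = U \ A = elements in U but not in A
U = {1, 2, 3, 4, 5, 6, 7, 8, 9, 10, 11, 12, 13, 14, 15, 16, 17, 18, 19, 20, 21}
A = {9, 16, 18, 21}
Aᶜ = {1, 2, 3, 4, 5, 6, 7, 8, 10, 11, 12, 13, 14, 15, 17, 19, 20}

Aᶜ = {1, 2, 3, 4, 5, 6, 7, 8, 10, 11, 12, 13, 14, 15, 17, 19, 20}


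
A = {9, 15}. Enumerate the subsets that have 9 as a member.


A subset of A contains 9 iff the remaining 1 elements form any subset of A \ {9}.
Count: 2^(n-1) = 2^1 = 2
Subsets containing 9: {9}, {9, 15}

Subsets containing 9 (2 total): {9}, {9, 15}


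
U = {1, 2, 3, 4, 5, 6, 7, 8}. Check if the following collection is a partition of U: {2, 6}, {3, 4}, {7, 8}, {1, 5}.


A partition requires: (1) non-empty parts, (2) pairwise disjoint, (3) union = U
Parts: {2, 6}, {3, 4}, {7, 8}, {1, 5}
Union of parts: {1, 2, 3, 4, 5, 6, 7, 8}
U = {1, 2, 3, 4, 5, 6, 7, 8}
All non-empty? True
Pairwise disjoint? True
Covers U? True

Yes, valid partition


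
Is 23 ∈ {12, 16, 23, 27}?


A = {12, 16, 23, 27}
Checking if 23 is in A
23 is in A → True

23 ∈ A


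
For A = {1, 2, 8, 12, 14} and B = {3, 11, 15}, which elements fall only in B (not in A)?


A = {1, 2, 8, 12, 14}
B = {3, 11, 15}
Region: only in B (not in A)
Elements: {3, 11, 15}

Elements only in B (not in A): {3, 11, 15}


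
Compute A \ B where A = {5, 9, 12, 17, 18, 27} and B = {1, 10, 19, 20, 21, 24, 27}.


A \ B = elements in A but not in B
A = {5, 9, 12, 17, 18, 27}
B = {1, 10, 19, 20, 21, 24, 27}
Remove from A any elements in B
A \ B = {5, 9, 12, 17, 18}

A \ B = {5, 9, 12, 17, 18}


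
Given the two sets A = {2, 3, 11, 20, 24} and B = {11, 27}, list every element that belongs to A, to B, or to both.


A ∪ B = all elements in A or B (or both)
A = {2, 3, 11, 20, 24}
B = {11, 27}
A ∪ B = {2, 3, 11, 20, 24, 27}

A ∪ B = {2, 3, 11, 20, 24, 27}


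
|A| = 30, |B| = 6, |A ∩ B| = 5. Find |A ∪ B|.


|A ∪ B| = |A| + |B| - |A ∩ B|
= 30 + 6 - 5
= 31

|A ∪ B| = 31


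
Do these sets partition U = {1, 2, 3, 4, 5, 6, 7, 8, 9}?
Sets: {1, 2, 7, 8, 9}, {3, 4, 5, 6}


A partition requires: (1) non-empty parts, (2) pairwise disjoint, (3) union = U
Parts: {1, 2, 7, 8, 9}, {3, 4, 5, 6}
Union of parts: {1, 2, 3, 4, 5, 6, 7, 8, 9}
U = {1, 2, 3, 4, 5, 6, 7, 8, 9}
All non-empty? True
Pairwise disjoint? True
Covers U? True

Yes, valid partition


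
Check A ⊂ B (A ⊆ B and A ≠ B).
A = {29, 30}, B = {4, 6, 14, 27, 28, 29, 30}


A ⊂ B requires: A ⊆ B AND A ≠ B.
A ⊆ B? Yes
A = B? No
A ⊂ B: Yes (A is a proper subset of B)

Yes, A ⊂ B


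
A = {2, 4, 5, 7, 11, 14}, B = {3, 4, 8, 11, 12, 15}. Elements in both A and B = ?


A = {2, 4, 5, 7, 11, 14}
B = {3, 4, 8, 11, 12, 15}
Region: in both A and B
Elements: {4, 11}

Elements in both A and B: {4, 11}


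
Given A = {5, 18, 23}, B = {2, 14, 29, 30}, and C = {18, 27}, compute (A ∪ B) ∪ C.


A ∪ B = {2, 5, 14, 18, 23, 29, 30}
(A ∪ B) ∪ C = {2, 5, 14, 18, 23, 27, 29, 30}

A ∪ B ∪ C = {2, 5, 14, 18, 23, 27, 29, 30}


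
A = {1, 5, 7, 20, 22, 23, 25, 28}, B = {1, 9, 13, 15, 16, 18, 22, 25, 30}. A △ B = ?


A △ B = (A \ B) ∪ (B \ A) = elements in exactly one of A or B
A \ B = {5, 7, 20, 23, 28}
B \ A = {9, 13, 15, 16, 18, 30}
A △ B = {5, 7, 9, 13, 15, 16, 18, 20, 23, 28, 30}

A △ B = {5, 7, 9, 13, 15, 16, 18, 20, 23, 28, 30}


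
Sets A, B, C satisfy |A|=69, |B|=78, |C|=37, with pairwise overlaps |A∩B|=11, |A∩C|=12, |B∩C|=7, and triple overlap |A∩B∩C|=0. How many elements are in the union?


|A∪B∪C| = |A|+|B|+|C| - |A∩B|-|A∩C|-|B∩C| + |A∩B∩C|
= 69+78+37 - 11-12-7 + 0
= 184 - 30 + 0
= 154

|A ∪ B ∪ C| = 154


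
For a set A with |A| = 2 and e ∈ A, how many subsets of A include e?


Subsets of A containing e correspond to subsets of A \ {e}, which has 1 elements.
Count = 2^(n-1) = 2^1
= 2

Number of subsets containing e = 2


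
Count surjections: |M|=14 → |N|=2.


n = |M| = 14, k = |N| = 2. Surjections via inclusion-exclusion:
S(n,k) = Σ(-1)^i × C(k,i) × (k-i)^n, i=0 to k
i=0: (-1)^0×C(2,0)×2^14 = 16384
i=1: (-1)^1×C(2,1)×1^14 = -2
i=2: (-1)^2×C(2,2)×0^14 = 0
Total = 16382

Number of surjections = 16382


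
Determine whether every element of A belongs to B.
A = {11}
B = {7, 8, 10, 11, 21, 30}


A ⊆ B means every element of A is in B.
All elements of A are in B.
So A ⊆ B.

Yes, A ⊆ B


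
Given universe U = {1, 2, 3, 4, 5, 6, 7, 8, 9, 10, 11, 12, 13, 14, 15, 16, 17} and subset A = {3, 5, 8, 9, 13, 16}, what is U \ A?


Aᶜ = U \ A = elements in U but not in A
U = {1, 2, 3, 4, 5, 6, 7, 8, 9, 10, 11, 12, 13, 14, 15, 16, 17}
A = {3, 5, 8, 9, 13, 16}
Aᶜ = {1, 2, 4, 6, 7, 10, 11, 12, 14, 15, 17}

Aᶜ = {1, 2, 4, 6, 7, 10, 11, 12, 14, 15, 17}


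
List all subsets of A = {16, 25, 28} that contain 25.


A subset of A contains 25 iff the remaining 2 elements form any subset of A \ {25}.
Count: 2^(n-1) = 2^2 = 4
Subsets containing 25: {25}, {16, 25}, {25, 28}, {16, 25, 28}

Subsets containing 25 (4 total): {25}, {16, 25}, {25, 28}, {16, 25, 28}


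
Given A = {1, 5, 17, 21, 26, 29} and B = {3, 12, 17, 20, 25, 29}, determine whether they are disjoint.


Disjoint means A ∩ B = ∅.
A ∩ B = {17, 29}
A ∩ B ≠ ∅, so A and B are NOT disjoint.

No, A and B are not disjoint (A ∩ B = {17, 29})


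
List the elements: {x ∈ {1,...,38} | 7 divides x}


Checking each candidate:
Condition: multiples of 7 in {1,...,38}
Result = {7, 14, 21, 28, 35}

{7, 14, 21, 28, 35}


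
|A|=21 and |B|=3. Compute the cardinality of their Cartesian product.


|A × B| = |A| × |B|
= 21 × 3
= 63

|A × B| = 63


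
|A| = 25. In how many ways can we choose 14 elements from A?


C(n,k) = n! / (k!(n-k)!)
C(25,14) = 25! / (14!11!)
= 4457400

C(25,14) = 4457400


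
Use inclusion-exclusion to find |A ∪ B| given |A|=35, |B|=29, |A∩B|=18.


|A ∪ B| = |A| + |B| - |A ∩ B|
= 35 + 29 - 18
= 46

|A ∪ B| = 46


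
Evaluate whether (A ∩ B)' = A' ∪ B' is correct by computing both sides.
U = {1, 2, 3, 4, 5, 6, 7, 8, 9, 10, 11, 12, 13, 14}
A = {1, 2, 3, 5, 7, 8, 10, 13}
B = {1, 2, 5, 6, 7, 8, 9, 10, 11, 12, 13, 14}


LHS: A ∩ B = {1, 2, 5, 7, 8, 10, 13}
(A ∩ B)' = U \ (A ∩ B) = {3, 4, 6, 9, 11, 12, 14}
A' = {4, 6, 9, 11, 12, 14}, B' = {3, 4}
Claimed RHS: A' ∪ B' = {3, 4, 6, 9, 11, 12, 14}
Identity is VALID: LHS = RHS = {3, 4, 6, 9, 11, 12, 14} ✓

Identity is valid. (A ∩ B)' = A' ∪ B' = {3, 4, 6, 9, 11, 12, 14}


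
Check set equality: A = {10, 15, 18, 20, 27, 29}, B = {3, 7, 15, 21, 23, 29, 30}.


Two sets are equal iff they have exactly the same elements.
A = {10, 15, 18, 20, 27, 29}
B = {3, 7, 15, 21, 23, 29, 30}
Differences: {3, 7, 10, 18, 20, 21, 23, 27, 30}
A ≠ B

No, A ≠ B


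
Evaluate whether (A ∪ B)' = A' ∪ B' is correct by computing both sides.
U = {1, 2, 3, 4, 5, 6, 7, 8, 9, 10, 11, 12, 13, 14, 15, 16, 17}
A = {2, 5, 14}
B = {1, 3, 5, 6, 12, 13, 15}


LHS: A ∪ B = {1, 2, 3, 5, 6, 12, 13, 14, 15}
(A ∪ B)' = U \ (A ∪ B) = {4, 7, 8, 9, 10, 11, 16, 17}
A' = {1, 3, 4, 6, 7, 8, 9, 10, 11, 12, 13, 15, 16, 17}, B' = {2, 4, 7, 8, 9, 10, 11, 14, 16, 17}
Claimed RHS: A' ∪ B' = {1, 2, 3, 4, 6, 7, 8, 9, 10, 11, 12, 13, 14, 15, 16, 17}
Identity is INVALID: LHS = {4, 7, 8, 9, 10, 11, 16, 17} but the RHS claimed here equals {1, 2, 3, 4, 6, 7, 8, 9, 10, 11, 12, 13, 14, 15, 16, 17}. The correct form is (A ∪ B)' = A' ∩ B'.

Identity is invalid: (A ∪ B)' = {4, 7, 8, 9, 10, 11, 16, 17} but A' ∪ B' = {1, 2, 3, 4, 6, 7, 8, 9, 10, 11, 12, 13, 14, 15, 16, 17}. The correct De Morgan law is (A ∪ B)' = A' ∩ B'.


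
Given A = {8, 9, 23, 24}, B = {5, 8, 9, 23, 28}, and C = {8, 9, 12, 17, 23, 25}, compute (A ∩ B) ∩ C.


A ∩ B = {8, 9, 23}
(A ∩ B) ∩ C = {8, 9, 23}

A ∩ B ∩ C = {8, 9, 23}


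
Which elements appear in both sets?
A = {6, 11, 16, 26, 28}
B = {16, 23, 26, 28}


A ∩ B = elements in both A and B
A = {6, 11, 16, 26, 28}
B = {16, 23, 26, 28}
A ∩ B = {16, 26, 28}

A ∩ B = {16, 26, 28}


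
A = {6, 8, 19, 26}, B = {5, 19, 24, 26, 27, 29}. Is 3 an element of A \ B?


A = {6, 8, 19, 26}, B = {5, 19, 24, 26, 27, 29}
A \ B = elements in A but not in B
A \ B = {6, 8}
Checking if 3 ∈ A \ B
3 is not in A \ B → False

3 ∉ A \ B


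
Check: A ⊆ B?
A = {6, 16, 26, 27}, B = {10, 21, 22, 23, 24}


A ⊆ B means every element of A is in B.
Elements in A not in B: {6, 16, 26, 27}
So A ⊄ B.

No, A ⊄ B


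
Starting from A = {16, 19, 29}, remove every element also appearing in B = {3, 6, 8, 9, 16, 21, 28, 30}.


A \ B = elements in A but not in B
A = {16, 19, 29}
B = {3, 6, 8, 9, 16, 21, 28, 30}
Remove from A any elements in B
A \ B = {19, 29}

A \ B = {19, 29}


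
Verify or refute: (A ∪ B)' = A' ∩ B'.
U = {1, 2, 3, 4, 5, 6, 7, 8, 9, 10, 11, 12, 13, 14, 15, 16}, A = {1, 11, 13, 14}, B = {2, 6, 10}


LHS: A ∪ B = {1, 2, 6, 10, 11, 13, 14}
(A ∪ B)' = U \ (A ∪ B) = {3, 4, 5, 7, 8, 9, 12, 15, 16}
A' = {2, 3, 4, 5, 6, 7, 8, 9, 10, 12, 15, 16}, B' = {1, 3, 4, 5, 7, 8, 9, 11, 12, 13, 14, 15, 16}
Claimed RHS: A' ∩ B' = {3, 4, 5, 7, 8, 9, 12, 15, 16}
Identity is VALID: LHS = RHS = {3, 4, 5, 7, 8, 9, 12, 15, 16} ✓

Identity is valid. (A ∪ B)' = A' ∩ B' = {3, 4, 5, 7, 8, 9, 12, 15, 16}


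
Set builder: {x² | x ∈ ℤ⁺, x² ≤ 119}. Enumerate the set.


Checking each candidate:
Condition: positive perfect squares ≤ 119
Result = {1, 4, 9, 16, 25, 36, 49, 64, 81, 100}

{1, 4, 9, 16, 25, 36, 49, 64, 81, 100}


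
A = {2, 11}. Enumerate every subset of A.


|A| = 2, so |P(A)| = 2^2 = 4
Enumerate subsets by cardinality (0 to 2):
∅, {2}, {11}, {2, 11}

P(A) has 4 subsets: ∅, {2}, {11}, {2, 11}


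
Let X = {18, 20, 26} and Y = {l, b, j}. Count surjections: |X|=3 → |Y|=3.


n = |X| = 3, k = |Y| = 3. Surjections via inclusion-exclusion:
S(n,k) = Σ(-1)^i × C(k,i) × (k-i)^n, i=0 to k
i=0: (-1)^0×C(3,0)×3^3 = 27
i=1: (-1)^1×C(3,1)×2^3 = -24
i=2: (-1)^2×C(3,2)×1^3 = 3
i=3: (-1)^3×C(3,3)×0^3 = 0
Total = 6

Number of surjections = 6


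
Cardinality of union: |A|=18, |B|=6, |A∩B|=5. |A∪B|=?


|A ∪ B| = |A| + |B| - |A ∩ B|
= 18 + 6 - 5
= 19

|A ∪ B| = 19


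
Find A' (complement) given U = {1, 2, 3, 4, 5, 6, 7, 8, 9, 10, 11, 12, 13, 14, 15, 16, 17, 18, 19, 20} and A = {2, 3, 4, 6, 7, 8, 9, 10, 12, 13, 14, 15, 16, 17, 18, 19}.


Aᶜ = U \ A = elements in U but not in A
U = {1, 2, 3, 4, 5, 6, 7, 8, 9, 10, 11, 12, 13, 14, 15, 16, 17, 18, 19, 20}
A = {2, 3, 4, 6, 7, 8, 9, 10, 12, 13, 14, 15, 16, 17, 18, 19}
Aᶜ = {1, 5, 11, 20}

Aᶜ = {1, 5, 11, 20}


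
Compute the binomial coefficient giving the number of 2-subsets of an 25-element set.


C(n,k) = n! / (k!(n-k)!)
C(25,2) = 25! / (2!23!)
= 300

C(25,2) = 300


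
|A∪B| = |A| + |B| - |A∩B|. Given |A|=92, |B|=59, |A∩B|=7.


|A ∪ B| = |A| + |B| - |A ∩ B|
= 92 + 59 - 7
= 144

|A ∪ B| = 144


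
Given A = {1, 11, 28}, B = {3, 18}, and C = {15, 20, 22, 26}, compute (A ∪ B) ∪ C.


A ∪ B = {1, 3, 11, 18, 28}
(A ∪ B) ∪ C = {1, 3, 11, 15, 18, 20, 22, 26, 28}

A ∪ B ∪ C = {1, 3, 11, 15, 18, 20, 22, 26, 28}


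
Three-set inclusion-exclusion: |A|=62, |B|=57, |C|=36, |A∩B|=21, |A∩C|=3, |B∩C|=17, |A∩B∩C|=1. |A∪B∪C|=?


|A∪B∪C| = |A|+|B|+|C| - |A∩B|-|A∩C|-|B∩C| + |A∩B∩C|
= 62+57+36 - 21-3-17 + 1
= 155 - 41 + 1
= 115

|A ∪ B ∪ C| = 115


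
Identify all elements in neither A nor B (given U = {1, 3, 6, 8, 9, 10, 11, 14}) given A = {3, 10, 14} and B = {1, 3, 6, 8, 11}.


A = {3, 10, 14}
B = {1, 3, 6, 8, 11}
Region: in neither A nor B (given U = {1, 3, 6, 8, 9, 10, 11, 14})
Elements: {9}

Elements in neither A nor B (given U = {1, 3, 6, 8, 9, 10, 11, 14}): {9}


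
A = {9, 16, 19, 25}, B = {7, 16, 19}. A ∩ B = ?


A ∩ B = elements in both A and B
A = {9, 16, 19, 25}
B = {7, 16, 19}
A ∩ B = {16, 19}

A ∩ B = {16, 19}


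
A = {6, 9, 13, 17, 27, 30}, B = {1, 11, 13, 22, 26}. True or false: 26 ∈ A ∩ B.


A = {6, 9, 13, 17, 27, 30}, B = {1, 11, 13, 22, 26}
A ∩ B = elements in both A and B
A ∩ B = {13}
Checking if 26 ∈ A ∩ B
26 is not in A ∩ B → False

26 ∉ A ∩ B


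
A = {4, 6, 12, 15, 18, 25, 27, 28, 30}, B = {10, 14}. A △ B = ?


A △ B = (A \ B) ∪ (B \ A) = elements in exactly one of A or B
A \ B = {4, 6, 12, 15, 18, 25, 27, 28, 30}
B \ A = {10, 14}
A △ B = {4, 6, 10, 12, 14, 15, 18, 25, 27, 28, 30}

A △ B = {4, 6, 10, 12, 14, 15, 18, 25, 27, 28, 30}


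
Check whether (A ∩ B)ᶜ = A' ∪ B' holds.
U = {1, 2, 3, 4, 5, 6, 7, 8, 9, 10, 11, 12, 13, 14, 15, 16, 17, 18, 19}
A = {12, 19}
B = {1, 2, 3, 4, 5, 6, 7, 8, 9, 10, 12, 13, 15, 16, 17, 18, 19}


LHS: A ∩ B = {12, 19}
(A ∩ B)' = U \ (A ∩ B) = {1, 2, 3, 4, 5, 6, 7, 8, 9, 10, 11, 13, 14, 15, 16, 17, 18}
A' = {1, 2, 3, 4, 5, 6, 7, 8, 9, 10, 11, 13, 14, 15, 16, 17, 18}, B' = {11, 14}
Claimed RHS: A' ∪ B' = {1, 2, 3, 4, 5, 6, 7, 8, 9, 10, 11, 13, 14, 15, 16, 17, 18}
Identity is VALID: LHS = RHS = {1, 2, 3, 4, 5, 6, 7, 8, 9, 10, 11, 13, 14, 15, 16, 17, 18} ✓

Identity is valid. (A ∩ B)' = A' ∪ B' = {1, 2, 3, 4, 5, 6, 7, 8, 9, 10, 11, 13, 14, 15, 16, 17, 18}


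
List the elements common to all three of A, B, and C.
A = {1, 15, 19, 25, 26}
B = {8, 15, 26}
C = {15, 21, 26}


A ∩ B = {15, 26}
(A ∩ B) ∩ C = {15, 26}

A ∩ B ∩ C = {15, 26}


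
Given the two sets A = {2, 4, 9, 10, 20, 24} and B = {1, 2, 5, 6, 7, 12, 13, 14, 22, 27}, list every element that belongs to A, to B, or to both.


A ∪ B = all elements in A or B (or both)
A = {2, 4, 9, 10, 20, 24}
B = {1, 2, 5, 6, 7, 12, 13, 14, 22, 27}
A ∪ B = {1, 2, 4, 5, 6, 7, 9, 10, 12, 13, 14, 20, 22, 24, 27}

A ∪ B = {1, 2, 4, 5, 6, 7, 9, 10, 12, 13, 14, 20, 22, 24, 27}


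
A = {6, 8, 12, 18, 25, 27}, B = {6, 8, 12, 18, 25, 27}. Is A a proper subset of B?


A ⊂ B requires: A ⊆ B AND A ≠ B.
A ⊆ B? Yes
A = B? Yes
A = B, so A is not a PROPER subset.

No, A is not a proper subset of B


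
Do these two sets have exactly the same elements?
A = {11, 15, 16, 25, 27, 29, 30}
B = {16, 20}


Two sets are equal iff they have exactly the same elements.
A = {11, 15, 16, 25, 27, 29, 30}
B = {16, 20}
Differences: {11, 15, 20, 25, 27, 29, 30}
A ≠ B

No, A ≠ B


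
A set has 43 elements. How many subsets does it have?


Number of subsets = 2^n
= 2^43
= 8796093022208

|P(A)| = 8796093022208


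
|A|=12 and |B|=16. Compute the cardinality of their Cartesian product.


|A × B| = |A| × |B|
= 12 × 16
= 192

|A × B| = 192


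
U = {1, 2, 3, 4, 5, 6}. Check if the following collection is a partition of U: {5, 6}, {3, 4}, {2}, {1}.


A partition requires: (1) non-empty parts, (2) pairwise disjoint, (3) union = U
Parts: {5, 6}, {3, 4}, {2}, {1}
Union of parts: {1, 2, 3, 4, 5, 6}
U = {1, 2, 3, 4, 5, 6}
All non-empty? True
Pairwise disjoint? True
Covers U? True

Yes, valid partition


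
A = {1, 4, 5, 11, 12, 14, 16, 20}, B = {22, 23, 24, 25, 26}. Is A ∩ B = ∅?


Disjoint means A ∩ B = ∅.
A ∩ B = ∅
A ∩ B = ∅, so A and B are disjoint.

Yes, A and B are disjoint


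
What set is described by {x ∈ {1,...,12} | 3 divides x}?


Checking each candidate:
Condition: multiples of 3 in {1,...,12}
Result = {3, 6, 9, 12}

{3, 6, 9, 12}


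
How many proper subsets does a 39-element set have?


Total subsets = 2^n = 2^39 = 549755813888
Proper subsets exclude the set itself: 2^n - 1
= 549755813888 - 1
= 549755813887

Number of proper subsets = 549755813887


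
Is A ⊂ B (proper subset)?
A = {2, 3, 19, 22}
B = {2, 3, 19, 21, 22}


A ⊂ B requires: A ⊆ B AND A ≠ B.
A ⊆ B? Yes
A = B? No
A ⊂ B: Yes (A is a proper subset of B)

Yes, A ⊂ B


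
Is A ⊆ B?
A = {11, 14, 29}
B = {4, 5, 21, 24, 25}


A ⊆ B means every element of A is in B.
Elements in A not in B: {11, 14, 29}
So A ⊄ B.

No, A ⊄ B


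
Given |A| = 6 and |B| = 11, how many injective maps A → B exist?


An injection sends each of |A| = 6 inputs to a distinct output in B.
# injections = |B|·(|B|-1)·…·(|B|-|A|+1) = 11! / (11 - 6)!
= 11 × 10 × 9 × 8 × 7 × 6
= 332640

Number of injections = 332640


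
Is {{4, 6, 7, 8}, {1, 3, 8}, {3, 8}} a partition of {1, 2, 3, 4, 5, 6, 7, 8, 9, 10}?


A partition requires: (1) non-empty parts, (2) pairwise disjoint, (3) union = U
Parts: {4, 6, 7, 8}, {1, 3, 8}, {3, 8}
Union of parts: {1, 3, 4, 6, 7, 8}
U = {1, 2, 3, 4, 5, 6, 7, 8, 9, 10}
All non-empty? True
Pairwise disjoint? False
Covers U? False

No, not a valid partition


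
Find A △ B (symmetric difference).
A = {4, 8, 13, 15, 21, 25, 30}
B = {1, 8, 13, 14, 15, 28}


A △ B = (A \ B) ∪ (B \ A) = elements in exactly one of A or B
A \ B = {4, 21, 25, 30}
B \ A = {1, 14, 28}
A △ B = {1, 4, 14, 21, 25, 28, 30}

A △ B = {1, 4, 14, 21, 25, 28, 30}


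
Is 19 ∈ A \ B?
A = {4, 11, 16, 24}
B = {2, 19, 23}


A = {4, 11, 16, 24}, B = {2, 19, 23}
A \ B = elements in A but not in B
A \ B = {4, 11, 16, 24}
Checking if 19 ∈ A \ B
19 is not in A \ B → False

19 ∉ A \ B


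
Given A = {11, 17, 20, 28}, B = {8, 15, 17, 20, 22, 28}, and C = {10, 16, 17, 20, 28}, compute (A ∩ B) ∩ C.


A ∩ B = {17, 20, 28}
(A ∩ B) ∩ C = {17, 20, 28}

A ∩ B ∩ C = {17, 20, 28}


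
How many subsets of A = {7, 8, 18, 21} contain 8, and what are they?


A subset of A contains 8 iff the remaining 3 elements form any subset of A \ {8}.
Count: 2^(n-1) = 2^3 = 8
Subsets containing 8: {8}, {7, 8}, {8, 18}, {8, 21}, {7, 8, 18}, {7, 8, 21}, {8, 18, 21}, {7, 8, 18, 21}

Subsets containing 8 (8 total): {8}, {7, 8}, {8, 18}, {8, 21}, {7, 8, 18}, {7, 8, 21}, {8, 18, 21}, {7, 8, 18, 21}


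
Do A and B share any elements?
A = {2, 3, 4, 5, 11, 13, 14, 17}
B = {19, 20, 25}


Disjoint means A ∩ B = ∅.
A ∩ B = ∅
A ∩ B = ∅, so A and B are disjoint.

No — A and B share no elements (A ∩ B = ∅), so they are disjoint


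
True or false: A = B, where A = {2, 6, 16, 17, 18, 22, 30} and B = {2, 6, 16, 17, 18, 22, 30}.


Two sets are equal iff they have exactly the same elements.
A = {2, 6, 16, 17, 18, 22, 30}
B = {2, 6, 16, 17, 18, 22, 30}
Same elements → A = B

Yes, A = B


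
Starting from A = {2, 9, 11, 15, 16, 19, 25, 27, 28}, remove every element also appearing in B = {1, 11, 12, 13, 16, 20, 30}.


A \ B = elements in A but not in B
A = {2, 9, 11, 15, 16, 19, 25, 27, 28}
B = {1, 11, 12, 13, 16, 20, 30}
Remove from A any elements in B
A \ B = {2, 9, 15, 19, 25, 27, 28}

A \ B = {2, 9, 15, 19, 25, 27, 28}


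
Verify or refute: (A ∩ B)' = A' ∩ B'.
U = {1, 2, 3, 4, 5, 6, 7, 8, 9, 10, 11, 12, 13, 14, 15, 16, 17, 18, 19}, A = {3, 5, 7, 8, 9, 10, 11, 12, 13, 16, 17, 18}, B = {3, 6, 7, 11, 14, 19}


LHS: A ∩ B = {3, 7, 11}
(A ∩ B)' = U \ (A ∩ B) = {1, 2, 4, 5, 6, 8, 9, 10, 12, 13, 14, 15, 16, 17, 18, 19}
A' = {1, 2, 4, 6, 14, 15, 19}, B' = {1, 2, 4, 5, 8, 9, 10, 12, 13, 15, 16, 17, 18}
Claimed RHS: A' ∩ B' = {1, 2, 4, 15}
Identity is INVALID: LHS = {1, 2, 4, 5, 6, 8, 9, 10, 12, 13, 14, 15, 16, 17, 18, 19} but the RHS claimed here equals {1, 2, 4, 15}. The correct form is (A ∩ B)' = A' ∪ B'.

Identity is invalid: (A ∩ B)' = {1, 2, 4, 5, 6, 8, 9, 10, 12, 13, 14, 15, 16, 17, 18, 19} but A' ∩ B' = {1, 2, 4, 15}. The correct De Morgan law is (A ∩ B)' = A' ∪ B'.


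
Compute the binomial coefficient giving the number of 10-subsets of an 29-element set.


C(n,k) = n! / (k!(n-k)!)
C(29,10) = 29! / (10!19!)
= 20030010

C(29,10) = 20030010


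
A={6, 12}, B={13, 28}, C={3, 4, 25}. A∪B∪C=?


A ∪ B = {6, 12, 13, 28}
(A ∪ B) ∪ C = {3, 4, 6, 12, 13, 25, 28}

A ∪ B ∪ C = {3, 4, 6, 12, 13, 25, 28}


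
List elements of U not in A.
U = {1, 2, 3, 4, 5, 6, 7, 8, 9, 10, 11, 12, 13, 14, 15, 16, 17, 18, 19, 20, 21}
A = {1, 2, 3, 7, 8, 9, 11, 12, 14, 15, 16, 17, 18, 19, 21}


Aᶜ = U \ A = elements in U but not in A
U = {1, 2, 3, 4, 5, 6, 7, 8, 9, 10, 11, 12, 13, 14, 15, 16, 17, 18, 19, 20, 21}
A = {1, 2, 3, 7, 8, 9, 11, 12, 14, 15, 16, 17, 18, 19, 21}
Aᶜ = {4, 5, 6, 10, 13, 20}

Aᶜ = {4, 5, 6, 10, 13, 20}


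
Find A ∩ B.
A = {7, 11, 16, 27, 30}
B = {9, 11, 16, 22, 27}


A ∩ B = elements in both A and B
A = {7, 11, 16, 27, 30}
B = {9, 11, 16, 22, 27}
A ∩ B = {11, 16, 27}

A ∩ B = {11, 16, 27}


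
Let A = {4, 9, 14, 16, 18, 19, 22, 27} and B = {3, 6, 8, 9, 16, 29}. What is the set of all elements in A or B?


A ∪ B = all elements in A or B (or both)
A = {4, 9, 14, 16, 18, 19, 22, 27}
B = {3, 6, 8, 9, 16, 29}
A ∪ B = {3, 4, 6, 8, 9, 14, 16, 18, 19, 22, 27, 29}

A ∪ B = {3, 4, 6, 8, 9, 14, 16, 18, 19, 22, 27, 29}


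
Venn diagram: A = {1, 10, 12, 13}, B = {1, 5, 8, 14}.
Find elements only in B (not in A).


A = {1, 10, 12, 13}
B = {1, 5, 8, 14}
Region: only in B (not in A)
Elements: {5, 8, 14}

Elements only in B (not in A): {5, 8, 14}


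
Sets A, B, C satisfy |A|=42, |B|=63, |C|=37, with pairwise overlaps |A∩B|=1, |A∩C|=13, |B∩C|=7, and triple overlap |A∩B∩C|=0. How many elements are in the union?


|A∪B∪C| = |A|+|B|+|C| - |A∩B|-|A∩C|-|B∩C| + |A∩B∩C|
= 42+63+37 - 1-13-7 + 0
= 142 - 21 + 0
= 121

|A ∪ B ∪ C| = 121


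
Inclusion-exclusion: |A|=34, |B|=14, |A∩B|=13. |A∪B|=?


|A ∪ B| = |A| + |B| - |A ∩ B|
= 34 + 14 - 13
= 35

|A ∪ B| = 35


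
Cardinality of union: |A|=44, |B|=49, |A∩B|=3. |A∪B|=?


|A ∪ B| = |A| + |B| - |A ∩ B|
= 44 + 49 - 3
= 90

|A ∪ B| = 90


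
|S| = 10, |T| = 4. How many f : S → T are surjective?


n = |S| = 10, k = |T| = 4. Surjections via inclusion-exclusion:
S(n,k) = Σ(-1)^i × C(k,i) × (k-i)^n, i=0 to k
i=0: (-1)^0×C(4,0)×4^10 = 1048576
i=1: (-1)^1×C(4,1)×3^10 = -236196
i=2: (-1)^2×C(4,2)×2^10 = 6144
i=3: (-1)^3×C(4,3)×1^10 = -4
i=4: (-1)^4×C(4,4)×0^10 = 0
Total = 818520

Number of surjections = 818520


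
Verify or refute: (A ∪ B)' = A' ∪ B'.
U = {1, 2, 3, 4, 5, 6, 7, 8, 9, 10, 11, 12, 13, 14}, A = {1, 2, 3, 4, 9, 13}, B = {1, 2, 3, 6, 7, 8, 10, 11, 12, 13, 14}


LHS: A ∪ B = {1, 2, 3, 4, 6, 7, 8, 9, 10, 11, 12, 13, 14}
(A ∪ B)' = U \ (A ∪ B) = {5}
A' = {5, 6, 7, 8, 10, 11, 12, 14}, B' = {4, 5, 9}
Claimed RHS: A' ∪ B' = {4, 5, 6, 7, 8, 9, 10, 11, 12, 14}
Identity is INVALID: LHS = {5} but the RHS claimed here equals {4, 5, 6, 7, 8, 9, 10, 11, 12, 14}. The correct form is (A ∪ B)' = A' ∩ B'.

Identity is invalid: (A ∪ B)' = {5} but A' ∪ B' = {4, 5, 6, 7, 8, 9, 10, 11, 12, 14}. The correct De Morgan law is (A ∪ B)' = A' ∩ B'.


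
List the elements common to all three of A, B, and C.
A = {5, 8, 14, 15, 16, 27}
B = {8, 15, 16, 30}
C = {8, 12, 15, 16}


A ∩ B = {8, 15, 16}
(A ∩ B) ∩ C = {8, 15, 16}

A ∩ B ∩ C = {8, 15, 16}


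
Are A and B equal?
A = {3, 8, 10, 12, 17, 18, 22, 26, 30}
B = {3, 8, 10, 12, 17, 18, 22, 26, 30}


Two sets are equal iff they have exactly the same elements.
A = {3, 8, 10, 12, 17, 18, 22, 26, 30}
B = {3, 8, 10, 12, 17, 18, 22, 26, 30}
Same elements → A = B

Yes, A = B


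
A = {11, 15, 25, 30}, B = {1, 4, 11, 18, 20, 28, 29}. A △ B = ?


A △ B = (A \ B) ∪ (B \ A) = elements in exactly one of A or B
A \ B = {15, 25, 30}
B \ A = {1, 4, 18, 20, 28, 29}
A △ B = {1, 4, 15, 18, 20, 25, 28, 29, 30}

A △ B = {1, 4, 15, 18, 20, 25, 28, 29, 30}


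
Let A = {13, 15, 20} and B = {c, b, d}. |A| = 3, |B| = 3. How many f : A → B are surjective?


n = |A| = 3, k = |B| = 3. Surjections via inclusion-exclusion:
S(n,k) = Σ(-1)^i × C(k,i) × (k-i)^n, i=0 to k
i=0: (-1)^0×C(3,0)×3^3 = 27
i=1: (-1)^1×C(3,1)×2^3 = -24
i=2: (-1)^2×C(3,2)×1^3 = 3
i=3: (-1)^3×C(3,3)×0^3 = 0
Total = 6

Number of surjections = 6


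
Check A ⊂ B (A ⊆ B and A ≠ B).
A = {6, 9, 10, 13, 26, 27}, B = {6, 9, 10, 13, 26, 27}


A ⊂ B requires: A ⊆ B AND A ≠ B.
A ⊆ B? Yes
A = B? Yes
A = B, so A is not a PROPER subset.

No, A is not a proper subset of B
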